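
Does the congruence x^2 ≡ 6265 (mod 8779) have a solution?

no

(6265/8779)
  = (8779/6265)    [QR: 6265 ≡ 1 mod 4, sign kept]
  = (2514/6265)    [8779 ≡ 2514 mod 6265]
  = (1257/6265)    [6265 ≡ 1 mod 8 ⇒ (2/6265) = +1]
  = (6265/1257)    [QR: 1257 ≡ 1 mod 4, sign kept]
  = (1237/1257)    [6265 ≡ 1237 mod 1257]
  = (1257/1237)    [QR: 1237 ≡ 1 mod 4, sign kept]
  = (20/1237)    [1257 ≡ 20 mod 1237]
  = (5/1237)    [1237 ≡ 5 mod 8 ⇒ (2/1237)^2 = +1]
  = (1237/5)    [QR: 5 ≡ 1 mod 4, sign kept]
  = (2/5)    [1237 ≡ 2 mod 5]
  = -(1/5)    [5 ≡ 5 mod 8 ⇒ (2/5) = -1]
  = -1    [(1/5) = 1]
The Legendre symbol is -1, so x^2 ≡ 6265 (mod 8779) has no solution.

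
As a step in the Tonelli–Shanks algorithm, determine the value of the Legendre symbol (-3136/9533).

1

Reduce the numerator: -3136 ≡ 6397 (mod 9533), so (-3136/9533) = (6397/9533).
6397 ≡ 1 (mod 4), so quadratic reciprocity gives (6397/9533) = (9533/6397). Reduce: 9533 ≡ 3136 (mod 6397). Now have (3136/6397).
Factor out 2: 3136 = 2^6·49. Since 6397 ≡ 5 (mod 8), (2/6397) = -1, and (2/6397)^6 = +1. Now have (49/6397).
49 ≡ 1 (mod 4), so quadratic reciprocity gives (49/6397) = (6397/49). Reduce: 6397 ≡ 27 (mod 49). Now have (27/49).
49 ≡ 1 (mod 4), so quadratic reciprocity gives (27/49) = (49/27). Reduce: 49 ≡ 22 (mod 27). Now have (22/27).
Factor out 2: 22 = 2·11. Since 27 ≡ 3 (mod 8), (2/27) = -1. Now have -(11/27).
Both 11 ≡ 3 and 27 ≡ 3 (mod 4), so reciprocity gives (11/27) = -(27/11). Reduce: 27 ≡ 5 (mod 11). Now have (5/11).
5 ≡ 1 (mod 4), so quadratic reciprocity gives (5/11) = (11/5). Reduce: 11 ≡ 1 (mod 5). Now have (1/5).
(1/5) = 1. Collecting the sign factors: 1.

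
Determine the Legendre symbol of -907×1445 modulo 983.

-1

By multiplicativity, (-907·1445/983) = (-907/983)·(1445/983).
First factor (-907/983):
Reduce the numerator: -907 ≡ 76 (mod 983), so (-907/983) = (76/983).
Factor out 2: 76 = 2^2·19. Since 983 ≡ 7 (mod 8), (2/983) = +1, and (2/983)^2 = +1. Now have (19/983).
Both 19 ≡ 3 and 983 ≡ 3 (mod 4), so reciprocity gives (19/983) = -(983/19). Reduce: 983 ≡ 14 (mod 19). Now have -(14/19).
Factor out 2: 14 = 2·7. Since 19 ≡ 3 (mod 8), (2/19) = -1. Now have (7/19).
Both 7 ≡ 3 and 19 ≡ 3 (mod 4), so reciprocity gives (7/19) = -(19/7). Reduce: 19 ≡ 5 (mod 7). Now have -(5/7).
5 ≡ 1 (mod 4), so quadratic reciprocity gives (5/7) = (7/5). Reduce: 7 ≡ 2 (mod 5). Now have -(2/5).
Factor out 2: 2 = 2. Since 5 ≡ 5 (mod 8), (2/5) = -1. Now have (1/5).
(1/5) = 1. Collecting the sign factors: 1.
Second factor (1445/983):
Reduce the numerator: 1445 ≡ 462 (mod 983), so (1445/983) = (462/983).
Factor out 2: 462 = 2·231. Since 983 ≡ 7 (mod 8), (2/983) = +1. Now have (231/983).
Both 231 ≡ 3 and 983 ≡ 3 (mod 4), so reciprocity gives (231/983) = -(983/231). Reduce: 983 ≡ 59 (mod 231). Now have -(59/231).
Both 59 ≡ 3 and 231 ≡ 3 (mod 4), so reciprocity gives (59/231) = -(231/59). Reduce: 231 ≡ 54 (mod 59). Now have (54/59).
Factor out 2: 54 = 2·27. Since 59 ≡ 3 (mod 8), (2/59) = -1. Now have -(27/59).
Both 27 ≡ 3 and 59 ≡ 3 (mod 4), so reciprocity gives (27/59) = -(59/27). Reduce: 59 ≡ 5 (mod 27). Now have (5/27).
5 ≡ 1 (mod 4), so quadratic reciprocity gives (5/27) = (27/5). Reduce: 27 ≡ 2 (mod 5). Now have (2/5).
Factor out 2: 2 = 2. Since 5 ≡ 5 (mod 8), (2/5) = -1. Now have -(1/5).
(1/5) = 1. Collecting the sign factors: -1.
Product: (1)·(-1) = -1.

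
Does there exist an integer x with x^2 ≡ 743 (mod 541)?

Reduce the numerator: 743 ≡ 202 (mod 541), so (743|541) = (202|541).
Factor out 2: 202 = 2·101. Since 541 ≡ 5 (mod 8), (2|541) = -1. Now have -(101|541).
101 ≡ 1 (mod 4), so quadratic reciprocity gives (101|541) = (541|101). Reduce: 541 ≡ 36 (mod 101). Now have -(36|101).
Factor out 2: 36 = 2^2·9. Since 101 ≡ 5 (mod 8), (2|101) = -1, and (2|101)^2 = +1. Now have -(9|101).
9 ≡ 1 (mod 4), so quadratic reciprocity gives (9|101) = (101|9). Reduce: 101 ≡ 2 (mod 9). Now have -(2|9).
Factor out 2: 2 = 2. Since 9 ≡ 1 (mod 8), (2|9) = +1. Now have -(1|9).
(1|9) = 1. Collecting the sign factors: -1.
The Legendre symbol is -1, so x^2 ≡ 743 (mod 541) has no solution.

no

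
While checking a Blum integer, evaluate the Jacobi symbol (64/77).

(64/77)
  = (1/77)    [77 ≡ 5 mod 8 ⇒ (2/77)^6 = +1]
  = 1    [(1/77) = 1]

1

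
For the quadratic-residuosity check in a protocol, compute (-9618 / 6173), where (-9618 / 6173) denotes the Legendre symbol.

1

(-9618 / 6173)
  = (2728 / 6173)    [-9618 ≡ 2728 mod 6173]
  = -(341 / 6173)    [6173 ≡ 5 mod 8 ⇒ (2 / 6173)^3 = -1]
  = -(6173 / 341)    [QR: 341 ≡ 1 mod 4, sign kept]
  = -(35 / 341)    [6173 ≡ 35 mod 341]
  = -(341 / 35)    [QR: 341 ≡ 1 mod 4, sign kept]
  = -(26 / 35)    [341 ≡ 26 mod 35]
  = (13 / 35)    [35 ≡ 3 mod 8 ⇒ (2 / 35) = -1]
  = (35 / 13)    [QR: 13 ≡ 1 mod 4, sign kept]
  = (9 / 13)    [35 ≡ 9 mod 13]
  = (13 / 9)    [QR: 9 ≡ 1 mod 4, sign kept]
  = (4 / 9)    [13 ≡ 4 mod 9]
  = (1 / 9)    [9 ≡ 1 mod 8 ⇒ (2 / 9)^2 = +1]
  = 1    [(1 / 9) = 1]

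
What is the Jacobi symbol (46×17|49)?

By multiplicativity, (46·17|49) = (46|49)·(17|49).
First factor (46|49):
(46|49)
  = (23|49)    [49 ≡ 1 mod 8 ⇒ (2|49) = +1]
  = (49|23)    [QR: 49 ≡ 1 mod 4, sign kept]
  = (3|23)    [49 ≡ 3 mod 23]
  = -(23|3)    [QR: both ≡ 3 mod 4, sign flips]
  = -(2|3)    [23 ≡ 2 mod 3]
  = (1|3)    [3 ≡ 3 mod 8 ⇒ (2|3) = -1]
  = 1    [(1|3) = 1]
Second factor (17|49):
(17|49)
  = (49|17)    [QR: 17 ≡ 1 mod 4, sign kept]
  = (15|17)    [49 ≡ 15 mod 17]
  = (17|15)    [QR: 17 ≡ 1 mod 4, sign kept]
  = (2|15)    [17 ≡ 2 mod 15]
  = (1|15)    [15 ≡ 7 mod 8 ⇒ (2|15) = +1]
  = 1    [(1|15) = 1]
Product: (1)·(1) = 1.

1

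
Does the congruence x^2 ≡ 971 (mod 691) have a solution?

no

Reduce the numerator: 971 ≡ 280 (mod 691), so (971/691) = (280/691).
Factor out 2: 280 = 2^3·35. Since 691 ≡ 3 (mod 8), (2/691) = -1, and (2/691)^3 = -1. Now have -(35/691).
Both 35 ≡ 3 and 691 ≡ 3 (mod 4), so reciprocity gives (35/691) = -(691/35). Reduce: 691 ≡ 26 (mod 35). Now have (26/35).
Factor out 2: 26 = 2·13. Since 35 ≡ 3 (mod 8), (2/35) = -1. Now have -(13/35).
13 ≡ 1 (mod 4), so quadratic reciprocity gives (13/35) = (35/13). Reduce: 35 ≡ 9 (mod 13). Now have -(9/13).
9 ≡ 1 (mod 4), so quadratic reciprocity gives (9/13) = (13/9). Reduce: 13 ≡ 4 (mod 9). Now have -(4/9).
Factor out 2: 4 = 2^2. Since 9 ≡ 1 (mod 8), (2/9) = +1, and (2/9)^2 = +1. Now have -(1/9).
(1/9) = 1. Collecting the sign factors: -1.
The Legendre symbol is -1, so x^2 ≡ 971 (mod 691) has no solution.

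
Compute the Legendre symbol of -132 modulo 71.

1

Reduce the numerator: -132 ≡ 10 (mod 71), so (-132 / 71) = (10 / 71).
Factor out 2: 10 = 2·5. Since 71 ≡ 7 (mod 8), (2 / 71) = +1. Now have (5 / 71).
5 ≡ 1 (mod 4), so quadratic reciprocity gives (5 / 71) = (71 / 5). Reduce: 71 ≡ 1 (mod 5). Now have (1 / 5).
(1 / 5) = 1. Collecting the sign factors: 1.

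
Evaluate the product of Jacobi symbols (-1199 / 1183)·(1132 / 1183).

1

By multiplicativity, (-1199·1132 / 1183) = (-1199 / 1183)·(1132 / 1183).
First factor (-1199 / 1183):
Reduce the numerator: -1199 ≡ 1167 (mod 1183), so (-1199 / 1183) = (1167 / 1183).
Both 1167 ≡ 3 and 1183 ≡ 3 (mod 4), so reciprocity gives (1167 / 1183) = -(1183 / 1167). Reduce: 1183 ≡ 16 (mod 1167). Now have -(16 / 1167).
Factor out 2: 16 = 2^4. Since 1167 ≡ 7 (mod 8), (2 / 1167) = +1, and (2 / 1167)^4 = +1. Now have -(1 / 1167).
(1 / 1167) = 1. Collecting the sign factors: -1.
Second factor (1132 / 1183):
Factor out 2: 1132 = 2^2·283. Since 1183 ≡ 7 (mod 8), (2 / 1183) = +1, and (2 / 1183)^2 = +1. Now have (283 / 1183).
Both 283 ≡ 3 and 1183 ≡ 3 (mod 4), so reciprocity gives (283 / 1183) = -(1183 / 283). Reduce: 1183 ≡ 51 (mod 283). Now have -(51 / 283).
Both 51 ≡ 3 and 283 ≡ 3 (mod 4), so reciprocity gives (51 / 283) = -(283 / 51). Reduce: 283 ≡ 28 (mod 51). Now have (28 / 51).
Factor out 2: 28 = 2^2·7. Since 51 ≡ 3 (mod 8), (2 / 51) = -1, and (2 / 51)^2 = +1. Now have (7 / 51).
Both 7 ≡ 3 and 51 ≡ 3 (mod 4), so reciprocity gives (7 / 51) = -(51 / 7). Reduce: 51 ≡ 2 (mod 7). Now have -(2 / 7).
Factor out 2: 2 = 2. Since 7 ≡ 7 (mod 8), (2 / 7) = +1. Now have -(1 / 7).
(1 / 7) = 1. Collecting the sign factors: -1.
Product: (-1)·(-1) = 1.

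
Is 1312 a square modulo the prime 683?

yes

(1312|683)
  = (629|683)    [1312 ≡ 629 mod 683]
  = (683|629)    [QR: 629 ≡ 1 mod 4, sign kept]
  = (54|629)    [683 ≡ 54 mod 629]
  = -(27|629)    [629 ≡ 5 mod 8 ⇒ (2|629) = -1]
  = -(629|27)    [QR: 629 ≡ 1 mod 4, sign kept]
  = -(8|27)    [629 ≡ 8 mod 27]
  = (1|27)    [27 ≡ 3 mod 8 ⇒ (2|27)^3 = -1]
  = 1    [(1|27) = 1]
The Legendre symbol is 1, so x^2 ≡ 1312 (mod 683) has solution.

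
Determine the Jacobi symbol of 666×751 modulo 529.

By multiplicativity, (666·751/529) = (666/529)·(751/529).
First factor (666/529):
(666/529)
  = (137/529)    [666 ≡ 137 mod 529]
  = (529/137)    [QR: 137 ≡ 1 mod 4, sign kept]
  = (118/137)    [529 ≡ 118 mod 137]
  = (59/137)    [137 ≡ 1 mod 8 ⇒ (2/137) = +1]
  = (137/59)    [QR: 137 ≡ 1 mod 4, sign kept]
  = (19/59)    [137 ≡ 19 mod 59]
  = -(59/19)    [QR: both ≡ 3 mod 4, sign flips]
  = -(2/19)    [59 ≡ 2 mod 19]
  = (1/19)    [19 ≡ 3 mod 8 ⇒ (2/19) = -1]
  = 1    [(1/19) = 1]
Second factor (751/529):
(751/529)
  = (222/529)    [751 ≡ 222 mod 529]
  = (111/529)    [529 ≡ 1 mod 8 ⇒ (2/529) = +1]
  = (529/111)    [QR: 529 ≡ 1 mod 4, sign kept]
  = (85/111)    [529 ≡ 85 mod 111]
  = (111/85)    [QR: 85 ≡ 1 mod 4, sign kept]
  = (26/85)    [111 ≡ 26 mod 85]
  = -(13/85)    [85 ≡ 5 mod 8 ⇒ (2/85) = -1]
  = -(85/13)    [QR: 13 ≡ 1 mod 4, sign kept]
  = -(7/13)    [85 ≡ 7 mod 13]
  = -(13/7)    [QR: 13 ≡ 1 mod 4, sign kept]
  = -(6/7)    [13 ≡ 6 mod 7]
  = -(3/7)    [7 ≡ 7 mod 8 ⇒ (2/7) = +1]
  = (7/3)    [QR: both ≡ 3 mod 4, sign flips]
  = (1/3)    [7 ≡ 1 mod 3]
  = 1    [(1/3) = 1]
Product: (1)·(1) = 1.

1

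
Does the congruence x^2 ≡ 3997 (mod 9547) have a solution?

no

3997 ≡ 1 (mod 4), so quadratic reciprocity gives (3997/9547) = (9547/3997). Reduce: 9547 ≡ 1553 (mod 3997). Now have (1553/3997).
1553 ≡ 1 (mod 4), so quadratic reciprocity gives (1553/3997) = (3997/1553). Reduce: 3997 ≡ 891 (mod 1553). Now have (891/1553).
1553 ≡ 1 (mod 4), so quadratic reciprocity gives (891/1553) = (1553/891). Reduce: 1553 ≡ 662 (mod 891). Now have (662/891).
Factor out 2: 662 = 2·331. Since 891 ≡ 3 (mod 8), (2/891) = -1. Now have -(331/891).
Both 331 ≡ 3 and 891 ≡ 3 (mod 4), so reciprocity gives (331/891) = -(891/331). Reduce: 891 ≡ 229 (mod 331). Now have (229/331).
229 ≡ 1 (mod 4), so quadratic reciprocity gives (229/331) = (331/229). Reduce: 331 ≡ 102 (mod 229). Now have (102/229).
Factor out 2: 102 = 2·51. Since 229 ≡ 5 (mod 8), (2/229) = -1. Now have -(51/229).
229 ≡ 1 (mod 4), so quadratic reciprocity gives (51/229) = (229/51). Reduce: 229 ≡ 25 (mod 51). Now have -(25/51).
25 ≡ 1 (mod 4), so quadratic reciprocity gives (25/51) = (51/25). Reduce: 51 ≡ 1 (mod 25). Now have -(1/25).
(1/25) = 1. Collecting the sign factors: -1.
The Legendre symbol is -1, so x^2 ≡ 3997 (mod 9547) has no solution.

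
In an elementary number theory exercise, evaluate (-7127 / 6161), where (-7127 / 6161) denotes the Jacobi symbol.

(-7127 / 6161)
  = (5195 / 6161)    [-7127 ≡ 5195 mod 6161]
  = (6161 / 5195)    [QR: 6161 ≡ 1 mod 4, sign kept]
  = (966 / 5195)    [6161 ≡ 966 mod 5195]
  = -(483 / 5195)    [5195 ≡ 3 mod 8 ⇒ (2 / 5195) = -1]
  = (5195 / 483)    [QR: both ≡ 3 mod 4, sign flips]
  = (365 / 483)    [5195 ≡ 365 mod 483]
  = (483 / 365)    [QR: 365 ≡ 1 mod 4, sign kept]
  = (118 / 365)    [483 ≡ 118 mod 365]
  = -(59 / 365)    [365 ≡ 5 mod 8 ⇒ (2 / 365) = -1]
  = -(365 / 59)    [QR: 365 ≡ 1 mod 4, sign kept]
  = -(11 / 59)    [365 ≡ 11 mod 59]
  = (59 / 11)    [QR: both ≡ 3 mod 4, sign flips]
  = (4 / 11)    [59 ≡ 4 mod 11]
  = (1 / 11)    [11 ≡ 3 mod 8 ⇒ (2 / 11)^2 = +1]
  = 1    [(1 / 11) = 1]

1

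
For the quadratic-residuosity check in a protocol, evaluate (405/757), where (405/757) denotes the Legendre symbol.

405 ≡ 1 (mod 4), so quadratic reciprocity gives (405/757) = (757/405). Reduce: 757 ≡ 352 (mod 405). Now have (352/405).
Factor out 2: 352 = 2^5·11. Since 405 ≡ 5 (mod 8), (2/405) = -1, and (2/405)^5 = -1. Now have -(11/405).
405 ≡ 1 (mod 4), so quadratic reciprocity gives (11/405) = (405/11). Reduce: 405 ≡ 9 (mod 11). Now have -(9/11).
9 ≡ 1 (mod 4), so quadratic reciprocity gives (9/11) = (11/9). Reduce: 11 ≡ 2 (mod 9). Now have -(2/9).
Factor out 2: 2 = 2. Since 9 ≡ 1 (mod 8), (2/9) = +1. Now have -(1/9).
(1/9) = 1. Collecting the sign factors: -1.

-1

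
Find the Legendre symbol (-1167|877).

Pull out -1: (-1167|877) = (-1|877)·(1167|877). Since 877 ≡ 1 (mod 4), (-1|877) = +1. Now have (1167|877).
Reduce the numerator: 1167 ≡ 290 (mod 877), so (1167|877) = (290|877).
Factor out 2: 290 = 2·145. Since 877 ≡ 5 (mod 8), (2|877) = -1. Now have -(145|877).
145 ≡ 1 (mod 4), so quadratic reciprocity gives (145|877) = (877|145). Reduce: 877 ≡ 7 (mod 145). Now have -(7|145).
145 ≡ 1 (mod 4), so quadratic reciprocity gives (7|145) = (145|7). Reduce: 145 ≡ 5 (mod 7). Now have -(5|7).
5 ≡ 1 (mod 4), so quadratic reciprocity gives (5|7) = (7|5). Reduce: 7 ≡ 2 (mod 5). Now have -(2|5).
Factor out 2: 2 = 2. Since 5 ≡ 5 (mod 8), (2|5) = -1. Now have (1|5).
(1|5) = 1. Collecting the sign factors: 1.

1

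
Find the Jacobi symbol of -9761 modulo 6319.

-1

Reduce the numerator: -9761 ≡ 2877 (mod 6319), so (-9761/6319) = (2877/6319).
2877 ≡ 1 (mod 4), so quadratic reciprocity gives (2877/6319) = (6319/2877). Reduce: 6319 ≡ 565 (mod 2877). Now have (565/2877).
565 ≡ 1 (mod 4), so quadratic reciprocity gives (565/2877) = (2877/565). Reduce: 2877 ≡ 52 (mod 565). Now have (52/565).
Factor out 2: 52 = 2^2·13. Since 565 ≡ 5 (mod 8), (2/565) = -1, and (2/565)^2 = +1. Now have (13/565).
13 ≡ 1 (mod 4), so quadratic reciprocity gives (13/565) = (565/13). Reduce: 565 ≡ 6 (mod 13). Now have (6/13).
Factor out 2: 6 = 2·3. Since 13 ≡ 5 (mod 8), (2/13) = -1. Now have -(3/13).
13 ≡ 1 (mod 4), so quadratic reciprocity gives (3/13) = (13/3). Reduce: 13 ≡ 1 (mod 3). Now have -(1/3).
(1/3) = 1. Collecting the sign factors: -1.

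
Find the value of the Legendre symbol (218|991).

(218|991)
  = (109|991)    [991 ≡ 7 mod 8 ⇒ (2|991) = +1]
  = (991|109)    [QR: 109 ≡ 1 mod 4, sign kept]
  = (10|109)    [991 ≡ 10 mod 109]
  = -(5|109)    [109 ≡ 5 mod 8 ⇒ (2|109) = -1]
  = -(109|5)    [QR: 5 ≡ 1 mod 4, sign kept]
  = -(4|5)    [109 ≡ 4 mod 5]
  = -(1|5)    [5 ≡ 5 mod 8 ⇒ (2|5)^2 = +1]
  = -1    [(1|5) = 1]

-1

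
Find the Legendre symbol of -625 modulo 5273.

1

Reduce the numerator: -625 ≡ 4648 (mod 5273), so (-625/5273) = (4648/5273).
Factor out 2: 4648 = 2^3·581. Since 5273 ≡ 1 (mod 8), (2/5273) = +1, and (2/5273)^3 = +1. Now have (581/5273).
581 ≡ 1 (mod 4), so quadratic reciprocity gives (581/5273) = (5273/581). Reduce: 5273 ≡ 44 (mod 581). Now have (44/581).
Factor out 2: 44 = 2^2·11. Since 581 ≡ 5 (mod 8), (2/581) = -1, and (2/581)^2 = +1. Now have (11/581).
581 ≡ 1 (mod 4), so quadratic reciprocity gives (11/581) = (581/11). Reduce: 581 ≡ 9 (mod 11). Now have (9/11).
9 ≡ 1 (mod 4), so quadratic reciprocity gives (9/11) = (11/9). Reduce: 11 ≡ 2 (mod 9). Now have (2/9).
Factor out 2: 2 = 2. Since 9 ≡ 1 (mod 8), (2/9) = +1. Now have (1/9).
(1/9) = 1. Collecting the sign factors: 1.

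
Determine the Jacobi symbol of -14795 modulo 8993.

Reduce the numerator: -14795 ≡ 3191 (mod 8993), so (-14795|8993) = (3191|8993).
8993 ≡ 1 (mod 4), so quadratic reciprocity gives (3191|8993) = (8993|3191). Reduce: 8993 ≡ 2611 (mod 3191). Now have (2611|3191).
Both 2611 ≡ 3 and 3191 ≡ 3 (mod 4), so reciprocity gives (2611|3191) = -(3191|2611). Reduce: 3191 ≡ 580 (mod 2611). Now have -(580|2611).
Factor out 2: 580 = 2^2·145. Since 2611 ≡ 3 (mod 8), (2|2611) = -1, and (2|2611)^2 = +1. Now have -(145|2611).
145 ≡ 1 (mod 4), so quadratic reciprocity gives (145|2611) = (2611|145). Reduce: 2611 ≡ 1 (mod 145). Now have -(1|145).
(1|145) = 1. Collecting the sign factors: -1.

-1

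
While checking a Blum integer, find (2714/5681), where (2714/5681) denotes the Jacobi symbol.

0

Factor out 2: 2714 = 2·1357. Since 5681 ≡ 1 (mod 8), (2/5681) = +1. Now have (1357/5681).
1357 ≡ 1 (mod 4), so quadratic reciprocity gives (1357/5681) = (5681/1357). Reduce: 5681 ≡ 253 (mod 1357). Now have (253/1357).
253 ≡ 1 (mod 4), so quadratic reciprocity gives (253/1357) = (1357/253). Reduce: 1357 ≡ 92 (mod 253). Now have (92/253).
Factor out 2: 92 = 2^2·23. Since 253 ≡ 5 (mod 8), (2/253) = -1, and (2/253)^2 = +1. Now have (23/253).
253 ≡ 1 (mod 4), so quadratic reciprocity gives (23/253) = (253/23). Reduce: 253 ≡ 0 (mod 23). Now have (0/23).
The numerator is now 0 with denominator 23 > 1: the symbol is 0.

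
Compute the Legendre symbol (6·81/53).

By multiplicativity, (6·81/53) = (6/53)·(81/53).
First factor (6/53):
(6/53)
  = -(3/53)    [53 ≡ 5 mod 8 ⇒ (2/53) = -1]
  = -(53/3)    [QR: 53 ≡ 1 mod 4, sign kept]
  = -(2/3)    [53 ≡ 2 mod 3]
  = (1/3)    [3 ≡ 3 mod 8 ⇒ (2/3) = -1]
  = 1    [(1/3) = 1]
Second factor (81/53):
(81/53)
  = (28/53)    [81 ≡ 28 mod 53]
  = (7/53)    [53 ≡ 5 mod 8 ⇒ (2/53)^2 = +1]
  = (53/7)    [QR: 53 ≡ 1 mod 4, sign kept]
  = (4/7)    [53 ≡ 4 mod 7]
  = (1/7)    [7 ≡ 7 mod 8 ⇒ (2/7)^2 = +1]
  = 1    [(1/7) = 1]
Product: (1)·(1) = 1.

1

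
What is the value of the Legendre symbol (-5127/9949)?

Reduce the numerator: -5127 ≡ 4822 (mod 9949), so (-5127/9949) = (4822/9949).
Factor out 2: 4822 = 2·2411. Since 9949 ≡ 5 (mod 8), (2/9949) = -1. Now have -(2411/9949).
9949 ≡ 1 (mod 4), so quadratic reciprocity gives (2411/9949) = (9949/2411). Reduce: 9949 ≡ 305 (mod 2411). Now have -(305/2411).
305 ≡ 1 (mod 4), so quadratic reciprocity gives (305/2411) = (2411/305). Reduce: 2411 ≡ 276 (mod 305). Now have -(276/305).
Factor out 2: 276 = 2^2·69. Since 305 ≡ 1 (mod 8), (2/305) = +1, and (2/305)^2 = +1. Now have -(69/305).
69 ≡ 1 (mod 4), so quadratic reciprocity gives (69/305) = (305/69). Reduce: 305 ≡ 29 (mod 69). Now have -(29/69).
29 ≡ 1 (mod 4), so quadratic reciprocity gives (29/69) = (69/29). Reduce: 69 ≡ 11 (mod 29). Now have -(11/29).
29 ≡ 1 (mod 4), so quadratic reciprocity gives (11/29) = (29/11). Reduce: 29 ≡ 7 (mod 11). Now have -(7/11).
Both 7 ≡ 3 and 11 ≡ 3 (mod 4), so reciprocity gives (7/11) = -(11/7). Reduce: 11 ≡ 4 (mod 7). Now have (4/7).
Factor out 2: 4 = 2^2. Since 7 ≡ 7 (mod 8), (2/7) = +1, and (2/7)^2 = +1. Now have (1/7).
(1/7) = 1. Collecting the sign factors: 1.

1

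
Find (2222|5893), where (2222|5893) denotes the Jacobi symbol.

(2222|5893)
  = -(1111|5893)    [5893 ≡ 5 mod 8 ⇒ (2|5893) = -1]
  = -(5893|1111)    [QR: 5893 ≡ 1 mod 4, sign kept]
  = -(338|1111)    [5893 ≡ 338 mod 1111]
  = -(169|1111)    [1111 ≡ 7 mod 8 ⇒ (2|1111) = +1]
  = -(1111|169)    [QR: 169 ≡ 1 mod 4, sign kept]
  = -(97|169)    [1111 ≡ 97 mod 169]
  = -(169|97)    [QR: 97 ≡ 1 mod 4, sign kept]
  = -(72|97)    [169 ≡ 72 mod 97]
  = -(9|97)    [97 ≡ 1 mod 8 ⇒ (2|97)^3 = +1]
  = -(97|9)    [QR: 9 ≡ 1 mod 4, sign kept]
  = -(7|9)    [97 ≡ 7 mod 9]
  = -(9|7)    [QR: 9 ≡ 1 mod 4, sign kept]
  = -(2|7)    [9 ≡ 2 mod 7]
  = -(1|7)    [7 ≡ 7 mod 8 ⇒ (2|7) = +1]
  = -1    [(1|7) = 1]

-1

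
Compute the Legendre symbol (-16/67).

Reduce the numerator: -16 ≡ 51 (mod 67), so (-16/67) = (51/67).
Both 51 ≡ 3 and 67 ≡ 3 (mod 4), so reciprocity gives (51/67) = -(67/51). Reduce: 67 ≡ 16 (mod 51). Now have -(16/51).
Factor out 2: 16 = 2^4. Since 51 ≡ 3 (mod 8), (2/51) = -1, and (2/51)^4 = +1. Now have -(1/51).
(1/51) = 1. Collecting the sign factors: -1.

-1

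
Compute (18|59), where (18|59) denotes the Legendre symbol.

Factor out 2: 18 = 2·9. Since 59 ≡ 3 (mod 8), (2|59) = -1. Now have -(9|59).
9 ≡ 1 (mod 4), so quadratic reciprocity gives (9|59) = (59|9). Reduce: 59 ≡ 5 (mod 9). Now have -(5|9).
5 ≡ 1 (mod 4), so quadratic reciprocity gives (5|9) = (9|5). Reduce: 9 ≡ 4 (mod 5). Now have -(4|5).
Factor out 2: 4 = 2^2. Since 5 ≡ 5 (mod 8), (2|5) = -1, and (2|5)^2 = +1. Now have -(1|5).
(1|5) = 1. Collecting the sign factors: -1.

-1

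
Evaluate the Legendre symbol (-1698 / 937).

Reduce the numerator: -1698 ≡ 176 (mod 937), so (-1698 / 937) = (176 / 937).
Factor out 2: 176 = 2^4·11. Since 937 ≡ 1 (mod 8), (2 / 937) = +1, and (2 / 937)^4 = +1. Now have (11 / 937).
937 ≡ 1 (mod 4), so quadratic reciprocity gives (11 / 937) = (937 / 11). Reduce: 937 ≡ 2 (mod 11). Now have (2 / 11).
Factor out 2: 2 = 2. Since 11 ≡ 3 (mod 8), (2 / 11) = -1. Now have -(1 / 11).
(1 / 11) = 1. Collecting the sign factors: -1.

-1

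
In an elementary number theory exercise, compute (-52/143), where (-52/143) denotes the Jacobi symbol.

0

(-52/143)
  = -(52/143)    [143 ≡ 3 mod 4 ⇒ (-1/143) = -1]
  = -(13/143)    [143 ≡ 7 mod 8 ⇒ (2/143)^2 = +1]
  = -(143/13)    [QR: 13 ≡ 1 mod 4, sign kept]
  = -(0/13)    [143 ≡ 0 mod 13]
  = 0    [numerator 0, gcd > 1]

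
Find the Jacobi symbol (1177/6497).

1

1177 ≡ 1 (mod 4), so quadratic reciprocity gives (1177/6497) = (6497/1177). Reduce: 6497 ≡ 612 (mod 1177). Now have (612/1177).
Factor out 2: 612 = 2^2·153. Since 1177 ≡ 1 (mod 8), (2/1177) = +1, and (2/1177)^2 = +1. Now have (153/1177).
153 ≡ 1 (mod 4), so quadratic reciprocity gives (153/1177) = (1177/153). Reduce: 1177 ≡ 106 (mod 153). Now have (106/153).
Factor out 2: 106 = 2·53. Since 153 ≡ 1 (mod 8), (2/153) = +1. Now have (53/153).
53 ≡ 1 (mod 4), so quadratic reciprocity gives (53/153) = (153/53). Reduce: 153 ≡ 47 (mod 53). Now have (47/53).
53 ≡ 1 (mod 4), so quadratic reciprocity gives (47/53) = (53/47). Reduce: 53 ≡ 6 (mod 47). Now have (6/47).
Factor out 2: 6 = 2·3. Since 47 ≡ 7 (mod 8), (2/47) = +1. Now have (3/47).
Both 3 ≡ 3 and 47 ≡ 3 (mod 4), so reciprocity gives (3/47) = -(47/3). Reduce: 47 ≡ 2 (mod 3). Now have -(2/3).
Factor out 2: 2 = 2. Since 3 ≡ 3 (mod 8), (2/3) = -1. Now have (1/3).
(1/3) = 1. Collecting the sign factors: 1.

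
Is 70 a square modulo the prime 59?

no

Reduce the numerator: 70 ≡ 11 (mod 59), so (70/59) = (11/59).
Both 11 ≡ 3 and 59 ≡ 3 (mod 4), so reciprocity gives (11/59) = -(59/11). Reduce: 59 ≡ 4 (mod 11). Now have -(4/11).
Factor out 2: 4 = 2^2. Since 11 ≡ 3 (mod 8), (2/11) = -1, and (2/11)^2 = +1. Now have -(1/11).
(1/11) = 1. Collecting the sign factors: -1.
(70/59) = -1, and 59 is prime, so 70 is not a quadratic residue mod 59.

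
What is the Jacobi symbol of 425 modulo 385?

0

Reduce the numerator: 425 ≡ 40 (mod 385), so (425 / 385) = (40 / 385).
Factor out 2: 40 = 2^3·5. Since 385 ≡ 1 (mod 8), (2 / 385) = +1, and (2 / 385)^3 = +1. Now have (5 / 385).
5 ≡ 1 (mod 4), so quadratic reciprocity gives (5 / 385) = (385 / 5). Reduce: 385 ≡ 0 (mod 5). Now have (0 / 5).
The numerator is now 0 with denominator 5 > 1: the symbol is 0.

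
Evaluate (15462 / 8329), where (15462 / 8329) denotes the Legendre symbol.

(15462 / 8329)
  = (7133 / 8329)    [15462 ≡ 7133 mod 8329]
  = (8329 / 7133)    [QR: 7133 ≡ 1 mod 4, sign kept]
  = (1196 / 7133)    [8329 ≡ 1196 mod 7133]
  = (299 / 7133)    [7133 ≡ 5 mod 8 ⇒ (2 / 7133)^2 = +1]
  = (7133 / 299)    [QR: 7133 ≡ 1 mod 4, sign kept]
  = (256 / 299)    [7133 ≡ 256 mod 299]
  = (1 / 299)    [299 ≡ 3 mod 8 ⇒ (2 / 299)^8 = +1]
  = 1    [(1 / 299) = 1]

1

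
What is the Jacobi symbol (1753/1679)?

(1753/1679)
  = (74/1679)    [1753 ≡ 74 mod 1679]
  = (37/1679)    [1679 ≡ 7 mod 8 ⇒ (2/1679) = +1]
  = (1679/37)    [QR: 37 ≡ 1 mod 4, sign kept]
  = (14/37)    [1679 ≡ 14 mod 37]
  = -(7/37)    [37 ≡ 5 mod 8 ⇒ (2/37) = -1]
  = -(37/7)    [QR: 37 ≡ 1 mod 4, sign kept]
  = -(2/7)    [37 ≡ 2 mod 7]
  = -(1/7)    [7 ≡ 7 mod 8 ⇒ (2/7) = +1]
  = -1    [(1/7) = 1]

-1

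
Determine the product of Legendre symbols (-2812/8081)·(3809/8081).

1

By multiplicativity, (-2812·3809/8081) = (-2812/8081)·(3809/8081).
First factor (-2812/8081):
(-2812/8081)
  = (5269/8081)    [-2812 ≡ 5269 mod 8081]
  = (8081/5269)    [QR: 5269 ≡ 1 mod 4, sign kept]
  = (2812/5269)    [8081 ≡ 2812 mod 5269]
  = (703/5269)    [5269 ≡ 5 mod 8 ⇒ (2/5269)^2 = +1]
  = (5269/703)    [QR: 5269 ≡ 1 mod 4, sign kept]
  = (348/703)    [5269 ≡ 348 mod 703]
  = (87/703)    [703 ≡ 7 mod 8 ⇒ (2/703)^2 = +1]
  = -(703/87)    [QR: both ≡ 3 mod 4, sign flips]
  = -(7/87)    [703 ≡ 7 mod 87]
  = (87/7)    [QR: both ≡ 3 mod 4, sign flips]
  = (3/7)    [87 ≡ 3 mod 7]
  = -(7/3)    [QR: both ≡ 3 mod 4, sign flips]
  = -(1/3)    [7 ≡ 1 mod 3]
  = -1    [(1/3) = 1]
Second factor (3809/8081):
(3809/8081)
  = (8081/3809)    [QR: 3809 ≡ 1 mod 4, sign kept]
  = (463/3809)    [8081 ≡ 463 mod 3809]
  = (3809/463)    [QR: 3809 ≡ 1 mod 4, sign kept]
  = (105/463)    [3809 ≡ 105 mod 463]
  = (463/105)    [QR: 105 ≡ 1 mod 4, sign kept]
  = (43/105)    [463 ≡ 43 mod 105]
  = (105/43)    [QR: 105 ≡ 1 mod 4, sign kept]
  = (19/43)    [105 ≡ 19 mod 43]
  = -(43/19)    [QR: both ≡ 3 mod 4, sign flips]
  = -(5/19)    [43 ≡ 5 mod 19]
  = -(19/5)    [QR: 5 ≡ 1 mod 4, sign kept]
  = -(4/5)    [19 ≡ 4 mod 5]
  = -(1/5)    [5 ≡ 5 mod 8 ⇒ (2/5)^2 = +1]
  = -1    [(1/5) = 1]
Product: (-1)·(-1) = 1.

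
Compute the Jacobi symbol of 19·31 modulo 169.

By multiplicativity, (19·31 / 169) = (19 / 169)·(31 / 169).
First factor (19 / 169):
169 ≡ 1 (mod 4), so quadratic reciprocity gives (19 / 169) = (169 / 19). Reduce: 169 ≡ 17 (mod 19). Now have (17 / 19).
17 ≡ 1 (mod 4), so quadratic reciprocity gives (17 / 19) = (19 / 17). Reduce: 19 ≡ 2 (mod 17). Now have (2 / 17).
Factor out 2: 2 = 2. Since 17 ≡ 1 (mod 8), (2 / 17) = +1. Now have (1 / 17).
(1 / 17) = 1. Collecting the sign factors: 1.
Second factor (31 / 169):
169 ≡ 1 (mod 4), so quadratic reciprocity gives (31 / 169) = (169 / 31). Reduce: 169 ≡ 14 (mod 31). Now have (14 / 31).
Factor out 2: 14 = 2·7. Since 31 ≡ 7 (mod 8), (2 / 31) = +1. Now have (7 / 31).
Both 7 ≡ 3 and 31 ≡ 3 (mod 4), so reciprocity gives (7 / 31) = -(31 / 7). Reduce: 31 ≡ 3 (mod 7). Now have -(3 / 7).
Both 3 ≡ 3 and 7 ≡ 3 (mod 4), so reciprocity gives (3 / 7) = -(7 / 3). Reduce: 7 ≡ 1 (mod 3). Now have (1 / 3).
(1 / 3) = 1. Collecting the sign factors: 1.
Product: (1)·(1) = 1.

1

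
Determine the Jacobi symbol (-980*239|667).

By multiplicativity, (-980·239|667) = (-980|667)·(239|667).
First factor (-980|667):
Pull out -1: (-980|667) = (-1|667)·(980|667). Since 667 ≡ 3 (mod 4), (-1|667) = -1. Now have -(980|667).
Reduce the numerator: 980 ≡ 313 (mod 667), so (980|667) = (313|667).
313 ≡ 1 (mod 4), so quadratic reciprocity gives (313|667) = (667|313). Reduce: 667 ≡ 41 (mod 313). Now have -(41|313).
41 ≡ 1 (mod 4), so quadratic reciprocity gives (41|313) = (313|41). Reduce: 313 ≡ 26 (mod 41). Now have -(26|41).
Factor out 2: 26 = 2·13. Since 41 ≡ 1 (mod 8), (2|41) = +1. Now have -(13|41).
13 ≡ 1 (mod 4), so quadratic reciprocity gives (13|41) = (41|13). Reduce: 41 ≡ 2 (mod 13). Now have -(2|13).
Factor out 2: 2 = 2. Since 13 ≡ 5 (mod 8), (2|13) = -1. Now have (1|13).
(1|13) = 1. Collecting the sign factors: 1.
Second factor (239|667):
Both 239 ≡ 3 and 667 ≡ 3 (mod 4), so reciprocity gives (239|667) = -(667|239). Reduce: 667 ≡ 189 (mod 239). Now have -(189|239).
189 ≡ 1 (mod 4), so quadratic reciprocity gives (189|239) = (239|189). Reduce: 239 ≡ 50 (mod 189). Now have -(50|189).
Factor out 2: 50 = 2·25. Since 189 ≡ 5 (mod 8), (2|189) = -1. Now have (25|189).
25 ≡ 1 (mod 4), so quadratic reciprocity gives (25|189) = (189|25). Reduce: 189 ≡ 14 (mod 25). Now have (14|25).
Factor out 2: 14 = 2·7. Since 25 ≡ 1 (mod 8), (2|25) = +1. Now have (7|25).
25 ≡ 1 (mod 4), so quadratic reciprocity gives (7|25) = (25|7). Reduce: 25 ≡ 4 (mod 7). Now have (4|7).
Factor out 2: 4 = 2^2. Since 7 ≡ 7 (mod 8), (2|7) = +1, and (2|7)^2 = +1. Now have (1|7).
(1|7) = 1. Collecting the sign factors: 1.
Product: (1)·(1) = 1.

1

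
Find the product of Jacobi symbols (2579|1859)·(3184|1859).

1

By multiplicativity, (2579·3184|1859) = (2579|1859)·(3184|1859).
First factor (2579|1859):
Reduce the numerator: 2579 ≡ 720 (mod 1859), so (2579|1859) = (720|1859).
Factor out 2: 720 = 2^4·45. Since 1859 ≡ 3 (mod 8), (2|1859) = -1, and (2|1859)^4 = +1. Now have (45|1859).
45 ≡ 1 (mod 4), so quadratic reciprocity gives (45|1859) = (1859|45). Reduce: 1859 ≡ 14 (mod 45). Now have (14|45).
Factor out 2: 14 = 2·7. Since 45 ≡ 5 (mod 8), (2|45) = -1. Now have -(7|45).
45 ≡ 1 (mod 4), so quadratic reciprocity gives (7|45) = (45|7). Reduce: 45 ≡ 3 (mod 7). Now have -(3|7).
Both 3 ≡ 3 and 7 ≡ 3 (mod 4), so reciprocity gives (3|7) = -(7|3). Reduce: 7 ≡ 1 (mod 3). Now have (1|3).
(1|3) = 1. Collecting the sign factors: 1.
Second factor (3184|1859):
Reduce the numerator: 3184 ≡ 1325 (mod 1859), so (3184|1859) = (1325|1859).
1325 ≡ 1 (mod 4), so quadratic reciprocity gives (1325|1859) = (1859|1325). Reduce: 1859 ≡ 534 (mod 1325). Now have (534|1325).
Factor out 2: 534 = 2·267. Since 1325 ≡ 5 (mod 8), (2|1325) = -1. Now have -(267|1325).
1325 ≡ 1 (mod 4), so quadratic reciprocity gives (267|1325) = (1325|267). Reduce: 1325 ≡ 257 (mod 267). Now have -(257|267).
257 ≡ 1 (mod 4), so quadratic reciprocity gives (257|267) = (267|257). Reduce: 267 ≡ 10 (mod 257). Now have -(10|257).
Factor out 2: 10 = 2·5. Since 257 ≡ 1 (mod 8), (2|257) = +1. Now have -(5|257).
5 ≡ 1 (mod 4), so quadratic reciprocity gives (5|257) = (257|5). Reduce: 257 ≡ 2 (mod 5). Now have -(2|5).
Factor out 2: 2 = 2. Since 5 ≡ 5 (mod 8), (2|5) = -1. Now have (1|5).
(1|5) = 1. Collecting the sign factors: 1.
Product: (1)·(1) = 1.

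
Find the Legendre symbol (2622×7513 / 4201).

-1

By multiplicativity, (2622·7513 / 4201) = (2622 / 4201)·(7513 / 4201).
First factor (2622 / 4201):
Factor out 2: 2622 = 2·1311. Since 4201 ≡ 1 (mod 8), (2 / 4201) = +1. Now have (1311 / 4201).
4201 ≡ 1 (mod 4), so quadratic reciprocity gives (1311 / 4201) = (4201 / 1311). Reduce: 4201 ≡ 268 (mod 1311). Now have (268 / 1311).
Factor out 2: 268 = 2^2·67. Since 1311 ≡ 7 (mod 8), (2 / 1311) = +1, and (2 / 1311)^2 = +1. Now have (67 / 1311).
Both 67 ≡ 3 and 1311 ≡ 3 (mod 4), so reciprocity gives (67 / 1311) = -(1311 / 67). Reduce: 1311 ≡ 38 (mod 67). Now have -(38 / 67).
Factor out 2: 38 = 2·19. Since 67 ≡ 3 (mod 8), (2 / 67) = -1. Now have (19 / 67).
Both 19 ≡ 3 and 67 ≡ 3 (mod 4), so reciprocity gives (19 / 67) = -(67 / 19). Reduce: 67 ≡ 10 (mod 19). Now have -(10 / 19).
Factor out 2: 10 = 2·5. Since 19 ≡ 3 (mod 8), (2 / 19) = -1. Now have (5 / 19).
5 ≡ 1 (mod 4), so quadratic reciprocity gives (5 / 19) = (19 / 5). Reduce: 19 ≡ 4 (mod 5). Now have (4 / 5).
Factor out 2: 4 = 2^2. Since 5 ≡ 5 (mod 8), (2 / 5) = -1, and (2 / 5)^2 = +1. Now have (1 / 5).
(1 / 5) = 1. Collecting the sign factors: 1.
Second factor (7513 / 4201):
Reduce the numerator: 7513 ≡ 3312 (mod 4201), so (7513 / 4201) = (3312 / 4201).
Factor out 2: 3312 = 2^4·207. Since 4201 ≡ 1 (mod 8), (2 / 4201) = +1, and (2 / 4201)^4 = +1. Now have (207 / 4201).
4201 ≡ 1 (mod 4), so quadratic reciprocity gives (207 / 4201) = (4201 / 207). Reduce: 4201 ≡ 61 (mod 207). Now have (61 / 207).
61 ≡ 1 (mod 4), so quadratic reciprocity gives (61 / 207) = (207 / 61). Reduce: 207 ≡ 24 (mod 61). Now have (24 / 61).
Factor out 2: 24 = 2^3·3. Since 61 ≡ 5 (mod 8), (2 / 61) = -1, and (2 / 61)^3 = -1. Now have -(3 / 61).
61 ≡ 1 (mod 4), so quadratic reciprocity gives (3 / 61) = (61 / 3). Reduce: 61 ≡ 1 (mod 3). Now have -(1 / 3).
(1 / 3) = 1. Collecting the sign factors: -1.
Product: (1)·(-1) = -1.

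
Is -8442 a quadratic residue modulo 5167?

Reduce the numerator: -8442 ≡ 1892 (mod 5167), so (-8442/5167) = (1892/5167).
Factor out 2: 1892 = 2^2·473. Since 5167 ≡ 7 (mod 8), (2/5167) = +1, and (2/5167)^2 = +1. Now have (473/5167).
473 ≡ 1 (mod 4), so quadratic reciprocity gives (473/5167) = (5167/473). Reduce: 5167 ≡ 437 (mod 473). Now have (437/473).
437 ≡ 1 (mod 4), so quadratic reciprocity gives (437/473) = (473/437). Reduce: 473 ≡ 36 (mod 437). Now have (36/437).
Factor out 2: 36 = 2^2·9. Since 437 ≡ 5 (mod 8), (2/437) = -1, and (2/437)^2 = +1. Now have (9/437).
9 ≡ 1 (mod 4), so quadratic reciprocity gives (9/437) = (437/9). Reduce: 437 ≡ 5 (mod 9). Now have (5/9).
5 ≡ 1 (mod 4), so quadratic reciprocity gives (5/9) = (9/5). Reduce: 9 ≡ 4 (mod 5). Now have (4/5).
Factor out 2: 4 = 2^2. Since 5 ≡ 5 (mod 8), (2/5) = -1, and (2/5)^2 = +1. Now have (1/5).
(1/5) = 1. Collecting the sign factors: 1.
The Legendre symbol is 1, so x^2 ≡ -8442 (mod 5167) has solution.

yes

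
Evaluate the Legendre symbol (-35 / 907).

-1

(-35 / 907)
  = -(35 / 907)    [907 ≡ 3 mod 4 ⇒ (-1 / 907) = -1]
  = (907 / 35)    [QR: both ≡ 3 mod 4, sign flips]
  = (32 / 35)    [907 ≡ 32 mod 35]
  = -(1 / 35)    [35 ≡ 3 mod 8 ⇒ (2 / 35)^5 = -1]
  = -1    [(1 / 35) = 1]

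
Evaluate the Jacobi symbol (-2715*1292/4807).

0

By multiplicativity, (-2715·1292/4807) = (-2715/4807)·(1292/4807).
First factor (-2715/4807):
(-2715/4807)
  = (2092/4807)    [-2715 ≡ 2092 mod 4807]
  = (523/4807)    [4807 ≡ 7 mod 8 ⇒ (2/4807)^2 = +1]
  = -(4807/523)    [QR: both ≡ 3 mod 4, sign flips]
  = -(100/523)    [4807 ≡ 100 mod 523]
  = -(25/523)    [523 ≡ 3 mod 8 ⇒ (2/523)^2 = +1]
  = -(523/25)    [QR: 25 ≡ 1 mod 4, sign kept]
  = -(23/25)    [523 ≡ 23 mod 25]
  = -(25/23)    [QR: 25 ≡ 1 mod 4, sign kept]
  = -(2/23)    [25 ≡ 2 mod 23]
  = -(1/23)    [23 ≡ 7 mod 8 ⇒ (2/23) = +1]
  = -1    [(1/23) = 1]
Second factor (1292/4807):
(1292/4807)
  = (323/4807)    [4807 ≡ 7 mod 8 ⇒ (2/4807)^2 = +1]
  = -(4807/323)    [QR: both ≡ 3 mod 4, sign flips]
  = -(285/323)    [4807 ≡ 285 mod 323]
  = -(323/285)    [QR: 285 ≡ 1 mod 4, sign kept]
  = -(38/285)    [323 ≡ 38 mod 285]
  = (19/285)    [285 ≡ 5 mod 8 ⇒ (2/285) = -1]
  = (285/19)    [QR: 285 ≡ 1 mod 4, sign kept]
  = (0/19)    [285 ≡ 0 mod 19]
  = 0    [numerator 0, gcd > 1]
Product: (-1)·(0) = 0.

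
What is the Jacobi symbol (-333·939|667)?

By multiplicativity, (-333·939|667) = (-333|667)·(939|667).
First factor (-333|667):
Pull out -1: (-333|667) = (-1|667)·(333|667). Since 667 ≡ 3 (mod 4), (-1|667) = -1. Now have -(333|667).
333 ≡ 1 (mod 4), so quadratic reciprocity gives (333|667) = (667|333). Reduce: 667 ≡ 1 (mod 333). Now have -(1|333).
(1|333) = 1. Collecting the sign factors: -1.
Second factor (939|667):
Reduce the numerator: 939 ≡ 272 (mod 667), so (939|667) = (272|667).
Factor out 2: 272 = 2^4·17. Since 667 ≡ 3 (mod 8), (2|667) = -1, and (2|667)^4 = +1. Now have (17|667).
17 ≡ 1 (mod 4), so quadratic reciprocity gives (17|667) = (667|17). Reduce: 667 ≡ 4 (mod 17). Now have (4|17).
Factor out 2: 4 = 2^2. Since 17 ≡ 1 (mod 8), (2|17) = +1, and (2|17)^2 = +1. Now have (1|17).
(1|17) = 1. Collecting the sign factors: 1.
Product: (-1)·(1) = -1.

-1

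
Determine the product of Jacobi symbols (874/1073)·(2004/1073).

-1

By multiplicativity, (874·2004/1073) = (874/1073)·(2004/1073).
First factor (874/1073):
(874/1073)
  = (437/1073)    [1073 ≡ 1 mod 8 ⇒ (2/1073) = +1]
  = (1073/437)    [QR: 437 ≡ 1 mod 4, sign kept]
  = (199/437)    [1073 ≡ 199 mod 437]
  = (437/199)    [QR: 437 ≡ 1 mod 4, sign kept]
  = (39/199)    [437 ≡ 39 mod 199]
  = -(199/39)    [QR: both ≡ 3 mod 4, sign flips]
  = -(4/39)    [199 ≡ 4 mod 39]
  = -(1/39)    [39 ≡ 7 mod 8 ⇒ (2/39)^2 = +1]
  = -1    [(1/39) = 1]
Second factor (2004/1073):
(2004/1073)
  = (931/1073)    [2004 ≡ 931 mod 1073]
  = (1073/931)    [QR: 1073 ≡ 1 mod 4, sign kept]
  = (142/931)    [1073 ≡ 142 mod 931]
  = -(71/931)    [931 ≡ 3 mod 8 ⇒ (2/931) = -1]
  = (931/71)    [QR: both ≡ 3 mod 4, sign flips]
  = (8/71)    [931 ≡ 8 mod 71]
  = (1/71)    [71 ≡ 7 mod 8 ⇒ (2/71)^3 = +1]
  = 1    [(1/71) = 1]
Product: (-1)·(1) = -1.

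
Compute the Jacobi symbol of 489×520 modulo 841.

By multiplicativity, (489·520/841) = (489/841)·(520/841).
First factor (489/841):
489 ≡ 1 (mod 4), so quadratic reciprocity gives (489/841) = (841/489). Reduce: 841 ≡ 352 (mod 489). Now have (352/489).
Factor out 2: 352 = 2^5·11. Since 489 ≡ 1 (mod 8), (2/489) = +1, and (2/489)^5 = +1. Now have (11/489).
489 ≡ 1 (mod 4), so quadratic reciprocity gives (11/489) = (489/11). Reduce: 489 ≡ 5 (mod 11). Now have (5/11).
5 ≡ 1 (mod 4), so quadratic reciprocity gives (5/11) = (11/5). Reduce: 11 ≡ 1 (mod 5). Now have (1/5).
(1/5) = 1. Collecting the sign factors: 1.
Second factor (520/841):
Factor out 2: 520 = 2^3·65. Since 841 ≡ 1 (mod 8), (2/841) = +1, and (2/841)^3 = +1. Now have (65/841).
65 ≡ 1 (mod 4), so quadratic reciprocity gives (65/841) = (841/65). Reduce: 841 ≡ 61 (mod 65). Now have (61/65).
61 ≡ 1 (mod 4), so quadratic reciprocity gives (61/65) = (65/61). Reduce: 65 ≡ 4 (mod 61). Now have (4/61).
Factor out 2: 4 = 2^2. Since 61 ≡ 5 (mod 8), (2/61) = -1, and (2/61)^2 = +1. Now have (1/61).
(1/61) = 1. Collecting the sign factors: 1.
Product: (1)·(1) = 1.

1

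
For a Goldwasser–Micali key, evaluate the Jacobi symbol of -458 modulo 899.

1

Reduce the numerator: -458 ≡ 441 (mod 899), so (-458/899) = (441/899).
441 ≡ 1 (mod 4), so quadratic reciprocity gives (441/899) = (899/441). Reduce: 899 ≡ 17 (mod 441). Now have (17/441).
17 ≡ 1 (mod 4), so quadratic reciprocity gives (17/441) = (441/17). Reduce: 441 ≡ 16 (mod 17). Now have (16/17).
Factor out 2: 16 = 2^4. Since 17 ≡ 1 (mod 8), (2/17) = +1, and (2/17)^4 = +1. Now have (1/17).
(1/17) = 1. Collecting the sign factors: 1.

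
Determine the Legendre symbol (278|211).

Reduce the numerator: 278 ≡ 67 (mod 211), so (278|211) = (67|211).
Both 67 ≡ 3 and 211 ≡ 3 (mod 4), so reciprocity gives (67|211) = -(211|67). Reduce: 211 ≡ 10 (mod 67). Now have -(10|67).
Factor out 2: 10 = 2·5. Since 67 ≡ 3 (mod 8), (2|67) = -1. Now have (5|67).
5 ≡ 1 (mod 4), so quadratic reciprocity gives (5|67) = (67|5). Reduce: 67 ≡ 2 (mod 5). Now have (2|5).
Factor out 2: 2 = 2. Since 5 ≡ 5 (mod 8), (2|5) = -1. Now have -(1|5).
(1|5) = 1. Collecting the sign factors: -1.

-1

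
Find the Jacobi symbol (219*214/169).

1

By multiplicativity, (219·214/169) = (219/169)·(214/169).
First factor (219/169):
Reduce the numerator: 219 ≡ 50 (mod 169), so (219/169) = (50/169).
Factor out 2: 50 = 2·25. Since 169 ≡ 1 (mod 8), (2/169) = +1. Now have (25/169).
25 ≡ 1 (mod 4), so quadratic reciprocity gives (25/169) = (169/25). Reduce: 169 ≡ 19 (mod 25). Now have (19/25).
25 ≡ 1 (mod 4), so quadratic reciprocity gives (19/25) = (25/19). Reduce: 25 ≡ 6 (mod 19). Now have (6/19).
Factor out 2: 6 = 2·3. Since 19 ≡ 3 (mod 8), (2/19) = -1. Now have -(3/19).
Both 3 ≡ 3 and 19 ≡ 3 (mod 4), so reciprocity gives (3/19) = -(19/3). Reduce: 19 ≡ 1 (mod 3). Now have (1/3).
(1/3) = 1. Collecting the sign factors: 1.
Second factor (214/169):
Reduce the numerator: 214 ≡ 45 (mod 169), so (214/169) = (45/169).
45 ≡ 1 (mod 4), so quadratic reciprocity gives (45/169) = (169/45). Reduce: 169 ≡ 34 (mod 45). Now have (34/45).
Factor out 2: 34 = 2·17. Since 45 ≡ 5 (mod 8), (2/45) = -1. Now have -(17/45).
17 ≡ 1 (mod 4), so quadratic reciprocity gives (17/45) = (45/17). Reduce: 45 ≡ 11 (mod 17). Now have -(11/17).
17 ≡ 1 (mod 4), so quadratic reciprocity gives (11/17) = (17/11). Reduce: 17 ≡ 6 (mod 11). Now have -(6/11).
Factor out 2: 6 = 2·3. Since 11 ≡ 3 (mod 8), (2/11) = -1. Now have (3/11).
Both 3 ≡ 3 and 11 ≡ 3 (mod 4), so reciprocity gives (3/11) = -(11/3). Reduce: 11 ≡ 2 (mod 3). Now have -(2/3).
Factor out 2: 2 = 2. Since 3 ≡ 3 (mod 8), (2/3) = -1. Now have (1/3).
(1/3) = 1. Collecting the sign factors: 1.
Product: (1)·(1) = 1.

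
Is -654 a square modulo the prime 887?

Pull out -1: (-654/887) = (-1/887)·(654/887). Since 887 ≡ 3 (mod 4), (-1/887) = -1. Now have -(654/887).
Factor out 2: 654 = 2·327. Since 887 ≡ 7 (mod 8), (2/887) = +1. Now have -(327/887).
Both 327 ≡ 3 and 887 ≡ 3 (mod 4), so reciprocity gives (327/887) = -(887/327). Reduce: 887 ≡ 233 (mod 327). Now have (233/327).
233 ≡ 1 (mod 4), so quadratic reciprocity gives (233/327) = (327/233). Reduce: 327 ≡ 94 (mod 233). Now have (94/233).
Factor out 2: 94 = 2·47. Since 233 ≡ 1 (mod 8), (2/233) = +1. Now have (47/233).
233 ≡ 1 (mod 4), so quadratic reciprocity gives (47/233) = (233/47). Reduce: 233 ≡ 45 (mod 47). Now have (45/47).
45 ≡ 1 (mod 4), so quadratic reciprocity gives (45/47) = (47/45). Reduce: 47 ≡ 2 (mod 45). Now have (2/45).
Factor out 2: 2 = 2. Since 45 ≡ 5 (mod 8), (2/45) = -1. Now have -(1/45).
(1/45) = 1. Collecting the sign factors: -1.
The Legendre symbol is -1, so x^2 ≡ -654 (mod 887) has no solution.

no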